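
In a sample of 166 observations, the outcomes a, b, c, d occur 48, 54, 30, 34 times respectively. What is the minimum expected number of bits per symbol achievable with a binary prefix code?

2 bits/symbol

Probabilities are the counts divided by 166.
Repeatedly combine the two least-probable nodes; the expected code length is the sum of the merged weights.
merge 15/83 + 17/83 → 32/83
merge 24/83 + 27/83 → 51/83
merge 32/83 + 51/83 → 1
L = 32/83 + 51/83 + 1 = 2 bits/symbol.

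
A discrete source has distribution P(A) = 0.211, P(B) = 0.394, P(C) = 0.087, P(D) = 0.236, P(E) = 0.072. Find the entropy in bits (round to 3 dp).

H = −Σ pᵢ log₂ pᵢ.
−0.211·log₂(0.211) = 0.4736
−0.394·log₂(0.394) = 0.5294
−0.087·log₂(0.087) = 0.3065
−0.236·log₂(0.236) = 0.4916
−0.072·log₂(0.072) = 0.2733
Sum ≈ 2.0745 → 2.074 bits.

2.074 bits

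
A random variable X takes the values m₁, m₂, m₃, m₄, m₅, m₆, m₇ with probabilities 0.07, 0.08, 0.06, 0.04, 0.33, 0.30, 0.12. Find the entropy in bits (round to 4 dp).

H = −Σ pᵢ log₂ pᵢ.
−0.07·log₂(0.07) = 0.2686
−0.08·log₂(0.08) = 0.2915
−0.06·log₂(0.06) = 0.2435
−0.04·log₂(0.04) = 0.1858
−0.33·log₂(0.33) = 0.5278
−0.30·log₂(0.30) = 0.5211
−0.12·log₂(0.12) = 0.3671
Sum ≈ 2.4053 → 2.4053 bits.

2.4053 bits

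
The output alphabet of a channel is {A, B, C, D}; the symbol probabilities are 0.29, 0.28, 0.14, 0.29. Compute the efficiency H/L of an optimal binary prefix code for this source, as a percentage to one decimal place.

Entropy H = −Σ p log₂ p ≈ 1.9471 bits.
Huffman merges: 7/50+7/25→21/50; 29/100+29/100→29/50; 21/50+29/50→1. L = 2 ≈ 2.0000.
Efficiency = H/L = 1.9471/2.0000 = 97.4%.

97.4%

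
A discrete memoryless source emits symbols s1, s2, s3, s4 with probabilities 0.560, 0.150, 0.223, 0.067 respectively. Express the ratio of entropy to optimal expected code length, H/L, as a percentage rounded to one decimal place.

98.0%

Entropy H = −Σ p log₂ p ≈ 1.6230 bits.
Huffman merges: 67/1000+3/20→217/1000; 217/1000+223/1000→11/25; 11/25+14/25→1. L = 1657/1000 ≈ 1.6570.
Efficiency = H/L = 1.6230/1.6570 = 98.0%.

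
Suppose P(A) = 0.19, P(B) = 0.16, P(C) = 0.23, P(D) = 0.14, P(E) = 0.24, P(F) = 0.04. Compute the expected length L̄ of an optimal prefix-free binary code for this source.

2.52 bits/symbol

Repeatedly combine the two least-probable nodes; the expected code length is the sum of the merged weights.
merge 1/25 + 7/50 → 9/50
merge 4/25 + 9/50 → 17/50
merge 19/100 + 23/100 → 21/50
merge 6/25 + 17/50 → 29/50
merge 21/50 + 29/50 → 1
L = 9/50 + 17/50 + 21/50 + 29/50 + 1 = 63/25 = 2.52 bits/symbol.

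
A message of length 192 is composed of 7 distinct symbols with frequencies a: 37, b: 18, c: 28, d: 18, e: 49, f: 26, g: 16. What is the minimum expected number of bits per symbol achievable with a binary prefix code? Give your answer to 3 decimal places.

Probabilities are the counts divided by 192.
Repeatedly combine the two least-probable nodes; the expected code length is the sum of the merged weights.
merge 1/12 + 3/32 → 17/96
merge 3/32 + 13/96 → 11/48
merge 7/48 + 17/96 → 31/96
merge 37/192 + 11/48 → 27/64
merge 49/192 + 31/96 → 37/64
merge 27/64 + 37/64 → 1
L = 17/96 + 11/48 + 31/96 + 27/64 + 37/64 + 1 = 131/48 ≈ 2.729 bits/symbol.

2.729 bits/symbol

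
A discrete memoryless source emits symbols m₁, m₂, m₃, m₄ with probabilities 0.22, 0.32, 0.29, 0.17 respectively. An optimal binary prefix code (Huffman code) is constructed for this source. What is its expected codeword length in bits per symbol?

Repeatedly combine the two least-probable nodes; the expected code length is the sum of the merged weights.
merge 17/100 + 11/50 → 39/100
merge 29/100 + 8/25 → 61/100
merge 39/100 + 61/100 → 1
L = 39/100 + 61/100 + 1 = 2 bits/symbol.

2 bits/symbol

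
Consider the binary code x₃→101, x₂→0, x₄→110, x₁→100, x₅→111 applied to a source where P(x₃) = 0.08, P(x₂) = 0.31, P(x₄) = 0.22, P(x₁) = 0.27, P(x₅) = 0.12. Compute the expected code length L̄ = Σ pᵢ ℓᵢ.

L̄ = Σ pᵢ·ℓᵢ = 0.08·3 + 0.31·1 + 0.22·3 + 0.27·3 + 0.12·3 = 2.38 bits/symbol.

2.38 bits/symbol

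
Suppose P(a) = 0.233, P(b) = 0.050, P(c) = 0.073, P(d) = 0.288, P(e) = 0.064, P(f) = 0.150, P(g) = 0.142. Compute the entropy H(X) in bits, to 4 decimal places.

H = −Σ pᵢ log₂ pᵢ.
−0.233·log₂(0.233) = 0.4897
−0.050·log₂(0.050) = 0.2161
−0.073·log₂(0.073) = 0.2756
−0.288·log₂(0.288) = 0.5172
−0.064·log₂(0.064) = 0.2538
−0.150·log₂(0.150) = 0.4105
−0.142·log₂(0.142) = 0.3999
Sum ≈ 2.5629 → 2.5629 bits.

2.5629 bits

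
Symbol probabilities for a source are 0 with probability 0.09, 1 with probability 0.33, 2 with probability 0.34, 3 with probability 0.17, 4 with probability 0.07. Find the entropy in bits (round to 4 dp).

H = −Σ pᵢ log₂ pᵢ.
−0.09·log₂(0.09) = 0.3127
−0.33·log₂(0.33) = 0.5278
−0.34·log₂(0.34) = 0.5292
−0.17·log₂(0.17) = 0.4346
−0.07·log₂(0.07) = 0.2686
Sum ≈ 2.0728 → 2.0728 bits.

2.0728 bits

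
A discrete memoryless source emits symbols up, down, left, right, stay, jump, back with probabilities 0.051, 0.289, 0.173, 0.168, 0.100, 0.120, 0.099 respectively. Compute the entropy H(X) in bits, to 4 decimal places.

2.6363 bits

H = −Σ pᵢ log₂ pᵢ.
−0.051·log₂(0.051) = 0.2190
−0.289·log₂(0.289) = 0.5176
−0.173·log₂(0.173) = 0.4379
−0.168·log₂(0.168) = 0.4323
−0.100·log₂(0.100) = 0.3322
−0.120·log₂(0.120) = 0.3671
−0.099·log₂(0.099) = 0.3303
Sum ≈ 2.6363 → 2.6363 bits.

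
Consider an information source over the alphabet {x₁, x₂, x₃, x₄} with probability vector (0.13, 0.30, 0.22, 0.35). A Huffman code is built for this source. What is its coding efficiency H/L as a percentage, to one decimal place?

95.7%

Entropy H = −Σ p log₂ p ≈ 1.9144 bits.
Huffman merges: 13/100+11/50→7/20; 3/10+7/20→13/20; 7/20+13/20→1. L = 2 ≈ 2.0000.
Efficiency = H/L = 1.9144/2.0000 = 95.7%.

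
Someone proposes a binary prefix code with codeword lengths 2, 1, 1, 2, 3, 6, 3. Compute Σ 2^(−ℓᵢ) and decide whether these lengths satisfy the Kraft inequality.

1.765625; no

With common denominator 2^6 = 64: Σ 2^(−ℓᵢ) = 16/64 + 32/64 + 32/64 + 16/64 + 8/64 + 1/64 + 8/64 = 113/64 = 1.765625.
Kraft's inequality requires Σ ≤ 1; here Σ = 1.765625 > 1, so no such prefix code exists.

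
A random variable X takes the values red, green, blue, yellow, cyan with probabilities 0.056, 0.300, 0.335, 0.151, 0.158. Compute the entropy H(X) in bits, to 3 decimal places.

2.115 bits

H = −Σ pᵢ log₂ pᵢ.
−0.056·log₂(0.056) = 0.2329
−0.300·log₂(0.300) = 0.5211
−0.335·log₂(0.335) = 0.5286
−0.151·log₂(0.151) = 0.4118
−0.158·log₂(0.158) = 0.4206
Sum ≈ 2.1149 → 2.115 bits.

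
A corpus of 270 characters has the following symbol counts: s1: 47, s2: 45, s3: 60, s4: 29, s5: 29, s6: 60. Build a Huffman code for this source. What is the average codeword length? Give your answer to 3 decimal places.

Probabilities are the counts divided by 270.
Repeatedly combine the two least-probable nodes; the expected code length is the sum of the merged weights.
merge 29/270 + 29/270 → 29/135
merge 1/6 + 47/270 → 46/135
merge 29/135 + 2/9 → 59/135
merge 2/9 + 46/135 → 76/135
merge 59/135 + 76/135 → 1
L = 29/135 + 46/135 + 59/135 + 76/135 + 1 = 23/9 ≈ 2.556 bits/symbol.

2.556 bits/symbol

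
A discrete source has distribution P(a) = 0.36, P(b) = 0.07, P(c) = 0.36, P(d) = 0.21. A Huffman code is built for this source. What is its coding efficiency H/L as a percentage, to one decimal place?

93.9%

Entropy H = −Σ p log₂ p ≈ 1.8026 bits.
Huffman merges: 7/100+21/100→7/25; 7/25+9/25→16/25; 9/25+16/25→1. L = 48/25 ≈ 1.9200.
Efficiency = H/L = 1.8026/1.9200 = 93.9%.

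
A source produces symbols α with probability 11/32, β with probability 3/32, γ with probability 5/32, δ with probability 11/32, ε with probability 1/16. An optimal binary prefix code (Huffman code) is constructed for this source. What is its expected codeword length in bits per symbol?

2.125 bits/symbol

Repeatedly combine the two least-probable nodes; the expected code length is the sum of the merged weights.
merge 1/16 + 3/32 → 5/32
merge 5/32 + 5/32 → 5/16
merge 5/16 + 11/32 → 21/32
merge 11/32 + 21/32 → 1
L = 5/32 + 5/16 + 21/32 + 1 = 17/8 = 2.125 bits/symbol.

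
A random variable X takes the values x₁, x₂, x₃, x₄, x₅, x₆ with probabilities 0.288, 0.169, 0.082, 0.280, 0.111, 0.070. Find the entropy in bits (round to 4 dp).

H = −Σ pᵢ log₂ pᵢ.
−0.288·log₂(0.288) = 0.5172
−0.169·log₂(0.169) = 0.4335
−0.082·log₂(0.082) = 0.2959
−0.280·log₂(0.280) = 0.5142
−0.111·log₂(0.111) = 0.3520
−0.070·log₂(0.070) = 0.2686
Sum ≈ 2.3813 → 2.3813 bits.

2.3813 bits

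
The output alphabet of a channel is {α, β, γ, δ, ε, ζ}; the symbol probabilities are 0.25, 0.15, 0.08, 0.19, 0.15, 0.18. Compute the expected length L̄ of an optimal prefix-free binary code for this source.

Repeatedly combine the two least-probable nodes; the expected code length is the sum of the merged weights.
merge 2/25 + 3/20 → 23/100
merge 3/20 + 9/50 → 33/100
merge 19/100 + 23/100 → 21/50
merge 1/4 + 33/100 → 29/50
merge 21/50 + 29/50 → 1
L = 23/100 + 33/100 + 21/50 + 29/50 + 1 = 64/25 = 2.56 bits/symbol.

2.56 bits/symbol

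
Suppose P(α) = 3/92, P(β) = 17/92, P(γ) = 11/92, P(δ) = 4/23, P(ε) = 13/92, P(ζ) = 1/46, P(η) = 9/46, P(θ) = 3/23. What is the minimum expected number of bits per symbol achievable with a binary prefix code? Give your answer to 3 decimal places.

Repeatedly combine the two least-probable nodes; the expected code length is the sum of the merged weights.
merge 1/46 + 3/92 → 5/92
merge 5/92 + 11/92 → 4/23
merge 3/23 + 13/92 → 25/92
merge 4/23 + 4/23 → 8/23
merge 17/92 + 9/46 → 35/92
merge 25/92 + 8/23 → 57/92
merge 35/92 + 57/92 → 1
L = 5/92 + 4/23 + 25/92 + 8/23 + 35/92 + 57/92 + 1 = 131/46 ≈ 2.848 bits/symbol.

2.848 bits/symbol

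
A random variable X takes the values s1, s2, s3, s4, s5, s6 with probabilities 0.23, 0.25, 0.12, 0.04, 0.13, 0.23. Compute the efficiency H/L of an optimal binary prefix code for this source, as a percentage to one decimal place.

98.4%

Entropy H = −Σ p log₂ p ≈ 2.4108 bits.
Huffman merges: 1/25+3/25→4/25; 13/100+4/25→29/100; 23/100+23/100→23/50; 1/4+29/100→27/50; 23/50+27/50→1. L = 49/20 ≈ 2.4500.
Efficiency = H/L = 2.4108/2.4500 = 98.4%.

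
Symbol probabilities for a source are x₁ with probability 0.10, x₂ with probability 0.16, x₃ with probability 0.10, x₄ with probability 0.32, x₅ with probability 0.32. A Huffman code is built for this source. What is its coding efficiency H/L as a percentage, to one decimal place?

97.2%

Entropy H = −Σ p log₂ p ≈ 2.1395 bits.
Huffman merges: 1/10+1/10→1/5; 4/25+1/5→9/25; 8/25+8/25→16/25; 9/25+16/25→1. L = 11/5 ≈ 2.2000.
Efficiency = H/L = 2.1395/2.2000 = 97.2%.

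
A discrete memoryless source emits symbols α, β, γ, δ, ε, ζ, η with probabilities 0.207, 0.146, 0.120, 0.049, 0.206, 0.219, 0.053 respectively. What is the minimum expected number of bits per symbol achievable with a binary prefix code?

2.676 bits/symbol

Repeatedly combine the two least-probable nodes; the expected code length is the sum of the merged weights.
merge 49/1000 + 53/1000 → 51/500
merge 51/500 + 3/25 → 111/500
merge 73/500 + 103/500 → 44/125
merge 207/1000 + 219/1000 → 213/500
merge 111/500 + 44/125 → 287/500
merge 213/500 + 287/500 → 1
L = 51/500 + 111/500 + 44/125 + 213/500 + 287/500 + 1 = 669/250 = 2.676 bits/symbol.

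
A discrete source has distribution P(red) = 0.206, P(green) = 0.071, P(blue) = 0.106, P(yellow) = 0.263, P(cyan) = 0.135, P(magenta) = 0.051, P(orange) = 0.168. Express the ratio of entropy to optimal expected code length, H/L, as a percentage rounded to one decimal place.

99.2%

Entropy H = −Σ p log₂ p ≈ 2.6318 bits.
Huffman merges: 51/1000+71/1000→61/500; 53/500+61/500→57/250; 27/200+21/125→303/1000; 103/500+57/250→217/500; 263/1000+303/1000→283/500; 217/500+283/500→1. L = 2653/1000 ≈ 2.6530.
Efficiency = H/L = 2.6318/2.6530 = 99.2%.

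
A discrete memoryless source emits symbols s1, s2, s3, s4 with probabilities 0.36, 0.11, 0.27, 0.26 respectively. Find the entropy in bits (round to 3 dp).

1.896 bits

H = −Σ pᵢ log₂ pᵢ.
−0.36·log₂(0.36) = 0.5306
−0.11·log₂(0.11) = 0.3503
−0.27·log₂(0.27) = 0.5100
−0.26·log₂(0.26) = 0.5053
Sum ≈ 1.8962 → 1.896 bits.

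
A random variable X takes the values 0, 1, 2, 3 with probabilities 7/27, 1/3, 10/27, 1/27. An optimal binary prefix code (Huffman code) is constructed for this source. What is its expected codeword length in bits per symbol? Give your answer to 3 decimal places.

1.926 bits/symbol

Repeatedly combine the two least-probable nodes; the expected code length is the sum of the merged weights.
merge 1/27 + 7/27 → 8/27
merge 8/27 + 1/3 → 17/27
merge 10/27 + 17/27 → 1
L = 8/27 + 17/27 + 1 = 52/27 ≈ 1.926 bits/symbol.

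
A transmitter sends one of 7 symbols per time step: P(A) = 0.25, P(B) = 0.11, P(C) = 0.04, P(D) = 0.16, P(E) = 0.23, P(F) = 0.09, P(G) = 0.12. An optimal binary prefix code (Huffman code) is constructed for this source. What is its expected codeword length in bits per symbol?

Repeatedly combine the two least-probable nodes; the expected code length is the sum of the merged weights.
merge 1/25 + 9/100 → 13/100
merge 11/100 + 3/25 → 23/100
merge 13/100 + 4/25 → 29/100
merge 23/100 + 23/100 → 23/50
merge 1/4 + 29/100 → 27/50
merge 23/50 + 27/50 → 1
L = 13/100 + 23/100 + 29/100 + 23/50 + 27/50 + 1 = 53/20 = 2.65 bits/symbol.

2.65 bits/symbol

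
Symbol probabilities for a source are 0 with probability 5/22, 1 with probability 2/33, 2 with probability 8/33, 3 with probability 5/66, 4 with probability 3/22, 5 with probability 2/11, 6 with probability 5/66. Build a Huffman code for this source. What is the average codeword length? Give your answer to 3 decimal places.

2.667 bits/symbol

Repeatedly combine the two least-probable nodes; the expected code length is the sum of the merged weights.
merge 2/33 + 5/66 → 3/22
merge 5/66 + 3/22 → 7/33
merge 3/22 + 2/11 → 7/22
merge 7/33 + 5/22 → 29/66
merge 8/33 + 7/22 → 37/66
merge 29/66 + 37/66 → 1
L = 3/22 + 7/33 + 7/22 + 29/66 + 37/66 + 1 = 8/3 ≈ 2.667 bits/symbol.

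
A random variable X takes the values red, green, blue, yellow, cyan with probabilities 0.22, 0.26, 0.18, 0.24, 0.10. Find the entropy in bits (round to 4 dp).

H = −Σ pᵢ log₂ pᵢ.
−0.22·log₂(0.22) = 0.4806
−0.26·log₂(0.26) = 0.5053
−0.18·log₂(0.18) = 0.4453
−0.24·log₂(0.24) = 0.4941
−0.10·log₂(0.10) = 0.3322
Sum ≈ 2.2575 → 2.2575 bits.

2.2575 bits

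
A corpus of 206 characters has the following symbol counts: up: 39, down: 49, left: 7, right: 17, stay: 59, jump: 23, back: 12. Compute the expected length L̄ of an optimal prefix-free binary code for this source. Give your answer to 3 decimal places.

Probabilities are the counts divided by 206.
Repeatedly combine the two least-probable nodes; the expected code length is the sum of the merged weights.
merge 7/206 + 6/103 → 19/206
merge 17/206 + 19/206 → 18/103
merge 23/206 + 18/103 → 59/206
merge 39/206 + 49/206 → 44/103
merge 59/206 + 59/206 → 59/103
merge 44/103 + 59/103 → 1
L = 19/206 + 18/103 + 59/206 + 44/103 + 59/103 + 1 = 263/103 ≈ 2.553 bits/symbol.

2.553 bits/symbol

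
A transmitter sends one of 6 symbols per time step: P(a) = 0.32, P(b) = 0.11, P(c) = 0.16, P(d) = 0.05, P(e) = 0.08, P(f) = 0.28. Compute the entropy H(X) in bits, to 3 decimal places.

H = −Σ pᵢ log₂ pᵢ.
−0.32·log₂(0.32) = 0.5260
−0.11·log₂(0.11) = 0.3503
−0.16·log₂(0.16) = 0.4230
−0.05·log₂(0.05) = 0.2161
−0.08·log₂(0.08) = 0.2915
−0.28·log₂(0.28) = 0.5142
Sum ≈ 2.3212 → 2.321 bits.

2.321 bits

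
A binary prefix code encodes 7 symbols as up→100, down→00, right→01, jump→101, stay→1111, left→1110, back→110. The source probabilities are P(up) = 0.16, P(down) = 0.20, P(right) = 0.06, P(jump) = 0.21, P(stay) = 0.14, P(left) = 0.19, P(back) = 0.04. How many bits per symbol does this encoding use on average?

3.07 bits/symbol

L̄ = Σ pᵢ·ℓᵢ = 0.16·3 + 0.20·2 + 0.06·2 + 0.21·3 + 0.14·4 + 0.19·4 + 0.04·3 = 3.07 bits/symbol.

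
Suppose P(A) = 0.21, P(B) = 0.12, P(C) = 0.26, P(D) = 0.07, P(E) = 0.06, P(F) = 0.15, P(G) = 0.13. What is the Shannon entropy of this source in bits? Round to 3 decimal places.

H = −Σ pᵢ log₂ pᵢ.
−0.21·log₂(0.21) = 0.4728
−0.12·log₂(0.12) = 0.3671
−0.26·log₂(0.26) = 0.5053
−0.07·log₂(0.07) = 0.2686
−0.06·log₂(0.06) = 0.2435
−0.15·log₂(0.15) = 0.4105
−0.13·log₂(0.13) = 0.3826
Sum ≈ 2.6505 → 2.650 bits.

2.650 bits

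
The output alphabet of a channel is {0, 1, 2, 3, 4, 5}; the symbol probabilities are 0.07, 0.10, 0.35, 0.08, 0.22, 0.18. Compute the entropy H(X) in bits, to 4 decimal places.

2.3482 bits

H = −Σ pᵢ log₂ pᵢ.
−0.07·log₂(0.07) = 0.2686
−0.10·log₂(0.10) = 0.3322
−0.35·log₂(0.35) = 0.5301
−0.08·log₂(0.08) = 0.2915
−0.22·log₂(0.22) = 0.4806
−0.18·log₂(0.18) = 0.4453
Sum ≈ 2.3482 → 2.3482 bits.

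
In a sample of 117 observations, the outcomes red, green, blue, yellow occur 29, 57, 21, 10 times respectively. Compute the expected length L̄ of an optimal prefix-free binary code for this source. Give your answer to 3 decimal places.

1.778 bits/symbol

Probabilities are the counts divided by 117.
Repeatedly combine the two least-probable nodes; the expected code length is the sum of the merged weights.
merge 10/117 + 7/39 → 31/117
merge 29/117 + 31/117 → 20/39
merge 19/39 + 20/39 → 1
L = 31/117 + 20/39 + 1 = 16/9 ≈ 1.778 bits/symbol.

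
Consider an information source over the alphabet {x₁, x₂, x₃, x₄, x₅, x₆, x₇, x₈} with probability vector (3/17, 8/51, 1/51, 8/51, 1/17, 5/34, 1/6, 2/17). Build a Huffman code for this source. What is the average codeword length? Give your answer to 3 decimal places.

Repeatedly combine the two least-probable nodes; the expected code length is the sum of the merged weights.
merge 1/51 + 1/17 → 4/51
merge 4/51 + 2/17 → 10/51
merge 5/34 + 8/51 → 31/102
merge 8/51 + 1/6 → 11/34
merge 3/17 + 10/51 → 19/51
merge 31/102 + 11/34 → 32/51
merge 19/51 + 32/51 → 1
L = 4/51 + 10/51 + 31/102 + 11/34 + 19/51 + 32/51 + 1 = 148/51 ≈ 2.902 bits/symbol.

2.902 bits/symbol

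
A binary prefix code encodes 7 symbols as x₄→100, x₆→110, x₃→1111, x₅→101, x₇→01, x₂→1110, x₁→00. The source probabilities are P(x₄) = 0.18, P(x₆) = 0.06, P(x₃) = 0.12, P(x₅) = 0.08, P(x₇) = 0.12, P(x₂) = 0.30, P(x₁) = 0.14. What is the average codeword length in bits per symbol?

L̄ = Σ pᵢ·ℓᵢ = 0.18·3 + 0.06·3 + 0.12·4 + 0.08·3 + 0.12·2 + 0.30·4 + 0.14·2 = 3.16 bits/symbol.

3.16 bits/symbol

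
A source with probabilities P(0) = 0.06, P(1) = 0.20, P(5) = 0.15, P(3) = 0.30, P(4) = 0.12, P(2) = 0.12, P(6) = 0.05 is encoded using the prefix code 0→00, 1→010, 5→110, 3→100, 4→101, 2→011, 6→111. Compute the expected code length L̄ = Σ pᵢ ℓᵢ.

L̄ = Σ pᵢ·ℓᵢ = 0.06·2 + 0.20·3 + 0.15·3 + 0.30·3 + 0.12·3 + 0.12·3 + 0.05·3 = 2.94 bits/symbol.

2.94 bits/symbol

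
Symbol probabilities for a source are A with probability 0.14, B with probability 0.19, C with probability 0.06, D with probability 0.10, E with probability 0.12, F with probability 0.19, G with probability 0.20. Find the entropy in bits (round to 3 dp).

H = −Σ pᵢ log₂ pᵢ.
−0.14·log₂(0.14) = 0.3971
−0.19·log₂(0.19) = 0.4552
−0.06·log₂(0.06) = 0.2435
−0.10·log₂(0.10) = 0.3322
−0.12·log₂(0.12) = 0.3671
−0.19·log₂(0.19) = 0.4552
−0.20·log₂(0.20) = 0.4644
Sum ≈ 2.7147 → 2.715 bits.

2.715 bits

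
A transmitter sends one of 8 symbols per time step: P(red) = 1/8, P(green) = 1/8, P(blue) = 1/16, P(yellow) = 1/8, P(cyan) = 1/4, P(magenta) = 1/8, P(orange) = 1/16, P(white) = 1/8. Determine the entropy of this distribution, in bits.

2.875 bits

Each probability is a power of 1/2, so log₂(1/p) is an integer.
H = Σ p·log₂(1/p) = 1/8·3 + 1/8·3 + 1/16·4 + 1/8·3 + 1/4·2 + 1/8·3 + 1/16·4 + 1/8·3 = 2.875 bits.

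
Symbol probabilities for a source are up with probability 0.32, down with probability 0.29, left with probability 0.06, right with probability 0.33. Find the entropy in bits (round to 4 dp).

H = −Σ pᵢ log₂ pᵢ.
−0.32·log₂(0.32) = 0.5260
−0.29·log₂(0.29) = 0.5179
−0.06·log₂(0.06) = 0.2435
−0.33·log₂(0.33) = 0.5278
Sum ≈ 1.8153 → 1.8153 bits.

1.8153 bits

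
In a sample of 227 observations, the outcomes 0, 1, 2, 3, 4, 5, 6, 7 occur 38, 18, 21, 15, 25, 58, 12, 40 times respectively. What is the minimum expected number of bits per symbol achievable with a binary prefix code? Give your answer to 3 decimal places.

Probabilities are the counts divided by 227.
Repeatedly combine the two least-probable nodes; the expected code length is the sum of the merged weights.
merge 12/227 + 15/227 → 27/227
merge 18/227 + 21/227 → 39/227
merge 25/227 + 27/227 → 52/227
merge 38/227 + 39/227 → 77/227
merge 40/227 + 52/227 → 92/227
merge 58/227 + 77/227 → 135/227
merge 92/227 + 135/227 → 1
L = 27/227 + 39/227 + 52/227 + 77/227 + 92/227 + 135/227 + 1 = 649/227 ≈ 2.859 bits/symbol.

2.859 bits/symbol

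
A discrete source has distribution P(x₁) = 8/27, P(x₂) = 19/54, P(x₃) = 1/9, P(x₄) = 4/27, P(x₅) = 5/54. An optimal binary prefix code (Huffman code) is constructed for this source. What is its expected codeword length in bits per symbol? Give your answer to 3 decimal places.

Repeatedly combine the two least-probable nodes; the expected code length is the sum of the merged weights.
merge 5/54 + 1/9 → 11/54
merge 4/27 + 11/54 → 19/54
merge 8/27 + 19/54 → 35/54
merge 19/54 + 35/54 → 1
L = 11/54 + 19/54 + 35/54 + 1 = 119/54 ≈ 2.204 bits/symbol.

2.204 bits/symbol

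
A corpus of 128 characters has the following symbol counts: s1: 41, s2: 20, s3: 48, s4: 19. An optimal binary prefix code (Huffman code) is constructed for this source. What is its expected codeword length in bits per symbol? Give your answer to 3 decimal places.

Probabilities are the counts divided by 128.
Repeatedly combine the two least-probable nodes; the expected code length is the sum of the merged weights.
merge 19/128 + 5/32 → 39/128
merge 39/128 + 41/128 → 5/8
merge 3/8 + 5/8 → 1
L = 39/128 + 5/8 + 1 = 247/128 ≈ 1.930 bits/symbol.

1.930 bits/symbol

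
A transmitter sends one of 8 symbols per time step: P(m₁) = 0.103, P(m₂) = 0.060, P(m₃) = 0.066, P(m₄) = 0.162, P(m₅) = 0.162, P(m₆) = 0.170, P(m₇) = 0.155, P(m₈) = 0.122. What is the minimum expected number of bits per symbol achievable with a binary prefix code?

Repeatedly combine the two least-probable nodes; the expected code length is the sum of the merged weights.
merge 3/50 + 33/500 → 63/500
merge 103/1000 + 61/500 → 9/40
merge 63/500 + 31/200 → 281/1000
merge 81/500 + 81/500 → 81/250
merge 17/100 + 9/40 → 79/200
merge 281/1000 + 81/250 → 121/200
merge 79/200 + 121/200 → 1
L = 63/500 + 9/40 + 281/1000 + 81/250 + 79/200 + 121/200 + 1 = 739/250 = 2.956 bits/symbol.

2.956 bits/symbol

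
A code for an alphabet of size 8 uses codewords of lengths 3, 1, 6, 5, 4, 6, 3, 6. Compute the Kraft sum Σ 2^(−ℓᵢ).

With common denominator 2^6 = 64: Σ 2^(−ℓᵢ) = 8/64 + 32/64 + 1/64 + 2/64 + 4/64 + 1/64 + 8/64 + 1/64 = 57/64 = 0.890625.

0.890625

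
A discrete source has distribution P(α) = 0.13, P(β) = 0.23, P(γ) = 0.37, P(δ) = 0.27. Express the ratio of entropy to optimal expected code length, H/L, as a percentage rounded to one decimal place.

Entropy H = −Σ p log₂ p ≈ 1.9111 bits.
Huffman merges: 13/100+23/100→9/25; 27/100+9/25→63/100; 37/100+63/100→1. L = 199/100 ≈ 1.9900.
Efficiency = H/L = 1.9111/1.9900 = 96.0%.

96.0%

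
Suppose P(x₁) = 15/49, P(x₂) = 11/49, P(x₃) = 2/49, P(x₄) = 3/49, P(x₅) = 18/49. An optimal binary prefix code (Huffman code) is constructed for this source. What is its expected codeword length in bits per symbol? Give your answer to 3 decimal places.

Repeatedly combine the two least-probable nodes; the expected code length is the sum of the merged weights.
merge 2/49 + 3/49 → 5/49
merge 5/49 + 11/49 → 16/49
merge 15/49 + 16/49 → 31/49
merge 18/49 + 31/49 → 1
L = 5/49 + 16/49 + 31/49 + 1 = 101/49 ≈ 2.061 bits/symbol.

2.061 bits/symbol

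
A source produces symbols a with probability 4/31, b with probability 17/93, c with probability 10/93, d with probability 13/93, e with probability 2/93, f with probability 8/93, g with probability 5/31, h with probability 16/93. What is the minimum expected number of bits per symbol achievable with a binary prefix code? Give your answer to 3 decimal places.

2.925 bits/symbol

Repeatedly combine the two least-probable nodes; the expected code length is the sum of the merged weights.
merge 2/93 + 8/93 → 10/93
merge 10/93 + 10/93 → 20/93
merge 4/31 + 13/93 → 25/93
merge 5/31 + 16/93 → 1/3
merge 17/93 + 20/93 → 37/93
merge 25/93 + 1/3 → 56/93
merge 37/93 + 56/93 → 1
L = 10/93 + 20/93 + 25/93 + 1/3 + 37/93 + 56/93 + 1 = 272/93 ≈ 2.925 bits/symbol.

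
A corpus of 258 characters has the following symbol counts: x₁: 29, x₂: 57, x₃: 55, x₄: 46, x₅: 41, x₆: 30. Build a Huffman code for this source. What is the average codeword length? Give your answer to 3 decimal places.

2.566 bits/symbol

Probabilities are the counts divided by 258.
Repeatedly combine the two least-probable nodes; the expected code length is the sum of the merged weights.
merge 29/258 + 5/43 → 59/258
merge 41/258 + 23/129 → 29/86
merge 55/258 + 19/86 → 56/129
merge 59/258 + 29/86 → 73/129
merge 56/129 + 73/129 → 1
L = 59/258 + 29/86 + 56/129 + 73/129 + 1 = 331/129 ≈ 2.566 bits/symbol.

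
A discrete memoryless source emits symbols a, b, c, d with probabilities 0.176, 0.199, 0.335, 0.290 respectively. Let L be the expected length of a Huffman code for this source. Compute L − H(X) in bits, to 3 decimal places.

Entropy H = −Σ p log₂ p ≈ 1.9511 bits.
Huffman merges: 22/125+199/1000→3/8; 29/100+67/200→5/8; 3/8+5/8→1. L = 2 ≈ 2.0000.
L − H = 2.0000 − 1.9511 = 0.049 bits.

0.049 bits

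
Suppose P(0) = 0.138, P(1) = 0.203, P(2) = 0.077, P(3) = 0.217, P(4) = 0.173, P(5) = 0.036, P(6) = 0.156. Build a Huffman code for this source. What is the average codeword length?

Repeatedly combine the two least-probable nodes; the expected code length is the sum of the merged weights.
merge 9/250 + 77/1000 → 113/1000
merge 113/1000 + 69/500 → 251/1000
merge 39/250 + 173/1000 → 329/1000
merge 203/1000 + 217/1000 → 21/50
merge 251/1000 + 329/1000 → 29/50
merge 21/50 + 29/50 → 1
L = 113/1000 + 251/1000 + 329/1000 + 21/50 + 29/50 + 1 = 2693/1000 = 2.693 bits/symbol.

2.693 bits/symbol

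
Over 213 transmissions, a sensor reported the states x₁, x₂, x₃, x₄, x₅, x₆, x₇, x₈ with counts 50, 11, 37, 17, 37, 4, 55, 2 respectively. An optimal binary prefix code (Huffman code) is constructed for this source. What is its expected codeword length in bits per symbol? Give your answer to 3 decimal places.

2.601 bits/symbol

Probabilities are the counts divided by 213.
Repeatedly combine the two least-probable nodes; the expected code length is the sum of the merged weights.
merge 2/213 + 4/213 → 2/71
merge 2/71 + 11/213 → 17/213
merge 17/213 + 17/213 → 34/213
merge 34/213 + 37/213 → 1/3
merge 37/213 + 50/213 → 29/71
merge 55/213 + 1/3 → 42/71
merge 29/71 + 42/71 → 1
L = 2/71 + 17/213 + 34/213 + 1/3 + 29/71 + 42/71 + 1 = 554/213 ≈ 2.601 bits/symbol.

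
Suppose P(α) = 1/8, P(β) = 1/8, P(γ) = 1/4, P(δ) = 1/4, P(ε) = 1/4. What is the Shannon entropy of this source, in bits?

2.25 bits

Each probability is a power of 1/2, so log₂(1/p) is an integer.
H = Σ p·log₂(1/p) = 1/8·3 + 1/8·3 + 1/4·2 + 1/4·2 + 1/4·2 = 2.25 bits.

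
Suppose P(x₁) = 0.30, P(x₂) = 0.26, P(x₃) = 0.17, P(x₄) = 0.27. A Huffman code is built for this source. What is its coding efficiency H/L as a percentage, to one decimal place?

98.5%

Entropy H = −Σ p log₂ p ≈ 1.9710 bits.
Huffman merges: 17/100+13/50→43/100; 27/100+3/10→57/100; 43/100+57/100→1. L = 2 ≈ 2.0000.
Efficiency = H/L = 1.9710/2.0000 = 98.5%.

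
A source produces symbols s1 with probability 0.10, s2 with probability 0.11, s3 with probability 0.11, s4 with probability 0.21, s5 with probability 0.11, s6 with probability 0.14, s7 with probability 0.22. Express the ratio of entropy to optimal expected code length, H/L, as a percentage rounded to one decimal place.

98.3%

Entropy H = −Σ p log₂ p ≈ 2.7336 bits.
Huffman merges: 1/10+11/100→21/100; 11/100+11/100→11/50; 7/50+21/100→7/20; 21/100+11/50→43/100; 11/50+7/20→57/100; 43/100+57/100→1. L = 139/50 ≈ 2.7800.
Efficiency = H/L = 2.7336/2.7800 = 98.3%.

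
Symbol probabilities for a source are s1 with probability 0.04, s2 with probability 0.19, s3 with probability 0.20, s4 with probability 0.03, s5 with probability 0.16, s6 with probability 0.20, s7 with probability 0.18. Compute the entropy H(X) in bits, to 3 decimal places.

2.590 bits

H = −Σ pᵢ log₂ pᵢ.
−0.04·log₂(0.04) = 0.1858
−0.19·log₂(0.19) = 0.4552
−0.20·log₂(0.20) = 0.4644
−0.03·log₂(0.03) = 0.1518
−0.16·log₂(0.16) = 0.4230
−0.20·log₂(0.20) = 0.4644
−0.18·log₂(0.18) = 0.4453
Sum ≈ 2.5898 → 2.590 bits.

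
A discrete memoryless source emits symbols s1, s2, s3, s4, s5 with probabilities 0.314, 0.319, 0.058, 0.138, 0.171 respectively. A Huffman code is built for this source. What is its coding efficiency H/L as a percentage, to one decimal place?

Entropy H = −Σ p log₂ p ≈ 2.1188 bits.
Huffman merges: 29/500+69/500→49/250; 171/1000+49/250→367/1000; 157/500+319/1000→633/1000; 367/1000+633/1000→1. L = 549/250 ≈ 2.1960.
Efficiency = H/L = 2.1188/2.1960 = 96.5%.

96.5%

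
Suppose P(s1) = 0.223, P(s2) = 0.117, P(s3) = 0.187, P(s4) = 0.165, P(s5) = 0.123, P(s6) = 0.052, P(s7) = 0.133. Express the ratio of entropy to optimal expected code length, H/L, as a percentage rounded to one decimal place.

98.1%

Entropy H = −Σ p log₂ p ≈ 2.7069 bits.
Huffman merges: 13/250+117/1000→169/1000; 123/1000+133/1000→32/125; 33/200+169/1000→167/500; 187/1000+223/1000→41/100; 32/125+167/500→59/100; 41/100+59/100→1. L = 2759/1000 ≈ 2.7590.
Efficiency = H/L = 2.7069/2.7590 = 98.1%.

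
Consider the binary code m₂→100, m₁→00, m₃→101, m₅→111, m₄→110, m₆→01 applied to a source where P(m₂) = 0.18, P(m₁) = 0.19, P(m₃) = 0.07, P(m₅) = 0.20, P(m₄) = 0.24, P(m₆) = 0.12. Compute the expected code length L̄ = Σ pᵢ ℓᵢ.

2.69 bits/symbol

L̄ = Σ pᵢ·ℓᵢ = 0.18·3 + 0.19·2 + 0.07·3 + 0.20·3 + 0.24·3 + 0.12·2 = 2.69 bits/symbol.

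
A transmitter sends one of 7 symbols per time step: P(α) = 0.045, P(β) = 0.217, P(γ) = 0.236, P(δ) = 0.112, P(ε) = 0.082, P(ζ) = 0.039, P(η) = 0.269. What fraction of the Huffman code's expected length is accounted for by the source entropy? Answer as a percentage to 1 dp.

99.4%

Entropy H = −Σ p log₂ p ≈ 2.5130 bits.
Huffman merges: 39/1000+9/200→21/250; 41/500+21/250→83/500; 14/125+83/500→139/500; 217/1000+59/250→453/1000; 269/1000+139/500→547/1000; 453/1000+547/1000→1. L = 316/125 ≈ 2.5280.
Efficiency = H/L = 2.5130/2.5280 = 99.4%.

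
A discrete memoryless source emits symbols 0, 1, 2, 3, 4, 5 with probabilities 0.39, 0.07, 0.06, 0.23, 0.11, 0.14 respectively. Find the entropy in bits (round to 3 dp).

H = −Σ pᵢ log₂ pᵢ.
−0.39·log₂(0.39) = 0.5298
−0.07·log₂(0.07) = 0.2686
−0.06·log₂(0.06) = 0.2435
−0.23·log₂(0.23) = 0.4877
−0.11·log₂(0.11) = 0.3503
−0.14·log₂(0.14) = 0.3971
Sum ≈ 2.2770 → 2.277 bits.

2.277 bits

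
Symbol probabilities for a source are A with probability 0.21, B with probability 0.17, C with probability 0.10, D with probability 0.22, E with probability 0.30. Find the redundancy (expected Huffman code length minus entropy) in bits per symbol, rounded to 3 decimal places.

Entropy H = −Σ p log₂ p ≈ 2.2413 bits.
Huffman merges: 1/10+17/100→27/100; 21/100+11/50→43/100; 27/100+3/10→57/100; 43/100+57/100→1. L = 227/100 ≈ 2.2700.
L − H = 2.2700 − 2.2413 = 0.029 bits.

0.029 bits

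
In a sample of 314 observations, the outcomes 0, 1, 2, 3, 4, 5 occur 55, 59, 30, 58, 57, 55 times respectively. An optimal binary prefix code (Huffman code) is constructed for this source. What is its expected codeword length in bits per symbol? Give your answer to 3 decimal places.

2.627 bits/symbol

Probabilities are the counts divided by 314.
Repeatedly combine the two least-probable nodes; the expected code length is the sum of the merged weights.
merge 15/157 + 55/314 → 85/314
merge 55/314 + 57/314 → 56/157
merge 29/157 + 59/314 → 117/314
merge 85/314 + 56/157 → 197/314
merge 117/314 + 197/314 → 1
L = 85/314 + 56/157 + 117/314 + 197/314 + 1 = 825/314 ≈ 2.627 bits/symbol.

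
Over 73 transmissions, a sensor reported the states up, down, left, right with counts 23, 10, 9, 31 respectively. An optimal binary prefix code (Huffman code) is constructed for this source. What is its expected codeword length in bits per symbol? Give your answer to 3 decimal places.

1.836 bits/symbol

Probabilities are the counts divided by 73.
Repeatedly combine the two least-probable nodes; the expected code length is the sum of the merged weights.
merge 9/73 + 10/73 → 19/73
merge 19/73 + 23/73 → 42/73
merge 31/73 + 42/73 → 1
L = 19/73 + 42/73 + 1 = 134/73 ≈ 1.836 bits/symbol.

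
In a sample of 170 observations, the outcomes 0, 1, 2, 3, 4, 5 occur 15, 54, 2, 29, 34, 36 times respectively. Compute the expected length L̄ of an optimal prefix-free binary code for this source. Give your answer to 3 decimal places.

2.371 bits/symbol

Probabilities are the counts divided by 170.
Repeatedly combine the two least-probable nodes; the expected code length is the sum of the merged weights.
merge 1/85 + 3/34 → 1/10
merge 1/10 + 29/170 → 23/85
merge 1/5 + 18/85 → 7/17
merge 23/85 + 27/85 → 10/17
merge 7/17 + 10/17 → 1
L = 1/10 + 23/85 + 7/17 + 10/17 + 1 = 403/170 ≈ 2.371 bits/symbol.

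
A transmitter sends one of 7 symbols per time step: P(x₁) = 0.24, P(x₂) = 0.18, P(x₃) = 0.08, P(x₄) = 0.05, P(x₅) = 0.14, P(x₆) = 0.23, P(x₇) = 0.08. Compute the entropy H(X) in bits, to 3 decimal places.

2.623 bits

H = −Σ pᵢ log₂ pᵢ.
−0.24·log₂(0.24) = 0.4941
−0.18·log₂(0.18) = 0.4453
−0.08·log₂(0.08) = 0.2915
−0.05·log₂(0.05) = 0.2161
−0.14·log₂(0.14) = 0.3971
−0.23·log₂(0.23) = 0.4877
−0.08·log₂(0.08) = 0.2915
Sum ≈ 2.6233 → 2.623 bits.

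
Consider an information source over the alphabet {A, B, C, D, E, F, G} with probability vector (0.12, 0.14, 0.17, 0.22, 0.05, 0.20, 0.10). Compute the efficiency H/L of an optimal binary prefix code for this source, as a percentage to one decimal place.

98.6%

Entropy H = −Σ p log₂ p ≈ 2.6920 bits.
Huffman merges: 1/20+1/10→3/20; 3/25+7/50→13/50; 3/20+17/100→8/25; 1/5+11/50→21/50; 13/50+8/25→29/50; 21/50+29/50→1. L = 273/100 ≈ 2.7300.
Efficiency = H/L = 2.6920/2.7300 = 98.6%.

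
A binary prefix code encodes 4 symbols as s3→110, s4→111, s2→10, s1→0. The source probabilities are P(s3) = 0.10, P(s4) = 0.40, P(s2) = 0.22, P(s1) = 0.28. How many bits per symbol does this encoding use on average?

L̄ = Σ pᵢ·ℓᵢ = 0.10·3 + 0.40·3 + 0.22·2 + 0.28·1 = 2.22 bits/symbol.

2.22 bits/symbol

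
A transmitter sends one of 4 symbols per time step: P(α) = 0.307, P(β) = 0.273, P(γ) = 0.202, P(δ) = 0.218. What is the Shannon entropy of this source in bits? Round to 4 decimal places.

1.9796 bits

H = −Σ pᵢ log₂ pᵢ.
−0.307·log₂(0.307) = 0.5230
−0.273·log₂(0.273) = 0.5113
−0.202·log₂(0.202) = 0.4661
−0.218·log₂(0.218) = 0.4791
Sum ≈ 1.9796 → 1.9796 bits.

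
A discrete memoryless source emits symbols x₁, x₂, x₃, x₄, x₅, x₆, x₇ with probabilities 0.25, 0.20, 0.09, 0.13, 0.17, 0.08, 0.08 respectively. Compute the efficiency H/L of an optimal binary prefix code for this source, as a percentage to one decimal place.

Entropy H = −Σ p log₂ p ≈ 2.6773 bits.
Huffman merges: 2/25+2/25→4/25; 9/100+13/100→11/50; 4/25+17/100→33/100; 1/5+11/50→21/50; 1/4+33/100→29/50; 21/50+29/50→1. L = 271/100 ≈ 2.7100.
Efficiency = H/L = 2.6773/2.7100 = 98.8%.

98.8%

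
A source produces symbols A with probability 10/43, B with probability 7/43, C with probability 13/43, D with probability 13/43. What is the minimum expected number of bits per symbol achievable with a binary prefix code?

2 bits/symbol

Repeatedly combine the two least-probable nodes; the expected code length is the sum of the merged weights.
merge 7/43 + 10/43 → 17/43
merge 13/43 + 13/43 → 26/43
merge 17/43 + 26/43 → 1
L = 17/43 + 26/43 + 1 = 2 bits/symbol.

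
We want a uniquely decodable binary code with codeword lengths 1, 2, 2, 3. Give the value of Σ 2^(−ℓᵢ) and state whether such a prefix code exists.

With common denominator 2^3 = 8: Σ 2^(−ℓᵢ) = 4/8 + 2/8 + 2/8 + 1/8 = 9/8 = 1.125.
Kraft's inequality requires Σ ≤ 1; here Σ = 1.125 > 1, so no such prefix code exists.

1.125; no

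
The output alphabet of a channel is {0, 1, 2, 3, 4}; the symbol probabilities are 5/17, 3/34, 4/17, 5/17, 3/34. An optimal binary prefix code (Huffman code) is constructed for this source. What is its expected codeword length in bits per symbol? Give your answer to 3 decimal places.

2.176 bits/symbol

Repeatedly combine the two least-probable nodes; the expected code length is the sum of the merged weights.
merge 3/34 + 3/34 → 3/17
merge 3/17 + 4/17 → 7/17
merge 5/17 + 5/17 → 10/17
merge 7/17 + 10/17 → 1
L = 3/17 + 7/17 + 10/17 + 1 = 37/17 ≈ 2.176 bits/symbol.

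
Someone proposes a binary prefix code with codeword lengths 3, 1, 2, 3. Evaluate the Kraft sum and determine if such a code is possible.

1; yes

With common denominator 2^3 = 8: Σ 2^(−ℓᵢ) = 1/8 + 4/8 + 2/8 + 1/8 = 8/8 = 1.
Kraft's inequality requires Σ ≤ 1; here Σ = 1 ≤ 1, so such a prefix code exists.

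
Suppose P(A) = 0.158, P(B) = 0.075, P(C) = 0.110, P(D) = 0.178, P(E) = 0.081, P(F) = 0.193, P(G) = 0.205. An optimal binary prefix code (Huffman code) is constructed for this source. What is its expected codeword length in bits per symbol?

Repeatedly combine the two least-probable nodes; the expected code length is the sum of the merged weights.
merge 3/40 + 81/1000 → 39/250
merge 11/100 + 39/250 → 133/500
merge 79/500 + 89/500 → 42/125
merge 193/1000 + 41/200 → 199/500
merge 133/500 + 42/125 → 301/500
merge 199/500 + 301/500 → 1
L = 39/250 + 133/500 + 42/125 + 199/500 + 301/500 + 1 = 1379/500 = 2.758 bits/symbol.

2.758 bits/symbol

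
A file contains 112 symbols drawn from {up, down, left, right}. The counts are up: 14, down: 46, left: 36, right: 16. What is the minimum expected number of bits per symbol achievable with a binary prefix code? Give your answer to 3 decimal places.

1.857 bits/symbol

Probabilities are the counts divided by 112.
Repeatedly combine the two least-probable nodes; the expected code length is the sum of the merged weights.
merge 1/8 + 1/7 → 15/56
merge 15/56 + 9/28 → 33/56
merge 23/56 + 33/56 → 1
L = 15/56 + 33/56 + 1 = 13/7 ≈ 1.857 bits/symbol.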